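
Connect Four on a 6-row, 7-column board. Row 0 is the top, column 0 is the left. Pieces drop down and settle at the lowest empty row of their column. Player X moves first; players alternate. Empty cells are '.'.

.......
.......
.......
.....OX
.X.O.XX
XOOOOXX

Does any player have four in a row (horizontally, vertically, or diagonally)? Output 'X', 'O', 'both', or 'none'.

O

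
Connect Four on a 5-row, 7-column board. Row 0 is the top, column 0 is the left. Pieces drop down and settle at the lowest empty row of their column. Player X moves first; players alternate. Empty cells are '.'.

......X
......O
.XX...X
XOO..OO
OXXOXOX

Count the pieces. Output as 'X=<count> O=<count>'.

X=9 O=8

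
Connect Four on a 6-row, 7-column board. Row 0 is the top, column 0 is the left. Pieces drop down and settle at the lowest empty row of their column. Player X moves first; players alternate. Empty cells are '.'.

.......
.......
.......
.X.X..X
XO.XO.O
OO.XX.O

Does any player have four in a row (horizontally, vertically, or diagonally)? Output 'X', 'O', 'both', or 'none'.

none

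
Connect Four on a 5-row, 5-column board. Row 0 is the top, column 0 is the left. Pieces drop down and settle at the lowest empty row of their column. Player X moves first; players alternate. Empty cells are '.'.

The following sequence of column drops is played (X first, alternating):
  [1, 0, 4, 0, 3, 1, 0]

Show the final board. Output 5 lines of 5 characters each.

Answer: .....
.....
X....
OO...
OX.XX

Derivation:
Move 1: X drops in col 1, lands at row 4
Move 2: O drops in col 0, lands at row 4
Move 3: X drops in col 4, lands at row 4
Move 4: O drops in col 0, lands at row 3
Move 5: X drops in col 3, lands at row 4
Move 6: O drops in col 1, lands at row 3
Move 7: X drops in col 0, lands at row 2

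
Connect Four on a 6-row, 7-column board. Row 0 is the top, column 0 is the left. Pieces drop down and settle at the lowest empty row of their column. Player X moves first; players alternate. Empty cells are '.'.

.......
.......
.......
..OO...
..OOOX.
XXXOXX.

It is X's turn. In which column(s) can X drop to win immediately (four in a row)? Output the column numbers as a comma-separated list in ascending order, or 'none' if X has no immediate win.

col 0: drop X → no win
col 1: drop X → no win
col 2: drop X → no win
col 3: drop X → no win
col 4: drop X → no win
col 5: drop X → no win
col 6: drop X → no win

Answer: none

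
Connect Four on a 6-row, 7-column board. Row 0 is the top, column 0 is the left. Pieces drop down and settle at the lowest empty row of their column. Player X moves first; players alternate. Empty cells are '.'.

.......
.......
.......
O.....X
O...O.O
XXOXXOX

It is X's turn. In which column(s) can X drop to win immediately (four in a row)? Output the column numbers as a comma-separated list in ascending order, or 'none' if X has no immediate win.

col 0: drop X → no win
col 1: drop X → no win
col 2: drop X → no win
col 3: drop X → no win
col 4: drop X → no win
col 5: drop X → no win
col 6: drop X → no win

Answer: none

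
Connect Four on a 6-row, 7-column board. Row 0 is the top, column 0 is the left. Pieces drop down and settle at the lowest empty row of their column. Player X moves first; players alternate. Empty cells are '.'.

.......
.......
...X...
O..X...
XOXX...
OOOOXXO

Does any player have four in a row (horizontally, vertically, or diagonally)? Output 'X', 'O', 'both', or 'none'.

O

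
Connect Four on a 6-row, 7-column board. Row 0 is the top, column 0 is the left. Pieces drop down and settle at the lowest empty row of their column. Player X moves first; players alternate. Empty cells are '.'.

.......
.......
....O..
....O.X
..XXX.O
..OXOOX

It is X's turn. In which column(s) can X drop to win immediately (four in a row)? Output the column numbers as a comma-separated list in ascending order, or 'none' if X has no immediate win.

Answer: 5

Derivation:
col 0: drop X → no win
col 1: drop X → no win
col 2: drop X → no win
col 3: drop X → no win
col 4: drop X → no win
col 5: drop X → WIN!
col 6: drop X → no win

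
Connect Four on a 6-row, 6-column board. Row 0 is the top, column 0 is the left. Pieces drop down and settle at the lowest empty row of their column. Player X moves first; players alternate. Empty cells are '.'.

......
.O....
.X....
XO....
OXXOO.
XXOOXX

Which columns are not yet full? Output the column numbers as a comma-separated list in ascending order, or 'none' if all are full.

col 0: top cell = '.' → open
col 1: top cell = '.' → open
col 2: top cell = '.' → open
col 3: top cell = '.' → open
col 4: top cell = '.' → open
col 5: top cell = '.' → open

Answer: 0,1,2,3,4,5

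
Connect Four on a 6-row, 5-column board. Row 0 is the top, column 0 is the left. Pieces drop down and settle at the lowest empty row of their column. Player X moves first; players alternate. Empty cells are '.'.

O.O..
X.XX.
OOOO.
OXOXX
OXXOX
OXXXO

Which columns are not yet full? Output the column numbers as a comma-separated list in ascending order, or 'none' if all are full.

Answer: 1,3,4

Derivation:
col 0: top cell = 'O' → FULL
col 1: top cell = '.' → open
col 2: top cell = 'O' → FULL
col 3: top cell = '.' → open
col 4: top cell = '.' → open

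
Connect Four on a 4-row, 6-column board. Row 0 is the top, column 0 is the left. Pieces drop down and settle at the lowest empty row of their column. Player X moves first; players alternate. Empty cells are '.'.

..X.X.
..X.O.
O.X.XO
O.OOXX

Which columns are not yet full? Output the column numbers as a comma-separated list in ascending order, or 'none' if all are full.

col 0: top cell = '.' → open
col 1: top cell = '.' → open
col 2: top cell = 'X' → FULL
col 3: top cell = '.' → open
col 4: top cell = 'X' → FULL
col 5: top cell = '.' → open

Answer: 0,1,3,5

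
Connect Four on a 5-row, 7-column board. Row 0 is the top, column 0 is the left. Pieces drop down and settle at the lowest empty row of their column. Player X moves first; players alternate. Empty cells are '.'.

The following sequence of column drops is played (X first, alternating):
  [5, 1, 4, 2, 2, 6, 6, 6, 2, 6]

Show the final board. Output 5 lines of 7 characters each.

Answer: .......
......O
..X...O
..X...X
.OO.XXO

Derivation:
Move 1: X drops in col 5, lands at row 4
Move 2: O drops in col 1, lands at row 4
Move 3: X drops in col 4, lands at row 4
Move 4: O drops in col 2, lands at row 4
Move 5: X drops in col 2, lands at row 3
Move 6: O drops in col 6, lands at row 4
Move 7: X drops in col 6, lands at row 3
Move 8: O drops in col 6, lands at row 2
Move 9: X drops in col 2, lands at row 2
Move 10: O drops in col 6, lands at row 1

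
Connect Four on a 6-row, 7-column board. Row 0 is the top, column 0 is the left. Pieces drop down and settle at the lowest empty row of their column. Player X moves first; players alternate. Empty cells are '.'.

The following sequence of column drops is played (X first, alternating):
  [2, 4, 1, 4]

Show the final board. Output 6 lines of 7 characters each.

Answer: .......
.......
.......
.......
....O..
.XX.O..

Derivation:
Move 1: X drops in col 2, lands at row 5
Move 2: O drops in col 4, lands at row 5
Move 3: X drops in col 1, lands at row 5
Move 4: O drops in col 4, lands at row 4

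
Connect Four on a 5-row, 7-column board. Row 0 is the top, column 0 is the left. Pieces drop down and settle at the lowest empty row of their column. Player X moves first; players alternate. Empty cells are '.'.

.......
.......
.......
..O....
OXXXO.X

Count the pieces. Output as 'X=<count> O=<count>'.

X=4 O=3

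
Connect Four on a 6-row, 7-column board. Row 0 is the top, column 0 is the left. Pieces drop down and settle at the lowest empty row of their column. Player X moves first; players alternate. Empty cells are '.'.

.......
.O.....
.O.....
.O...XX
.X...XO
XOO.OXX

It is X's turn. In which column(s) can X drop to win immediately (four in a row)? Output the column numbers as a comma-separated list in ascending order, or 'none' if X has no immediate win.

col 0: drop X → no win
col 1: drop X → no win
col 2: drop X → no win
col 3: drop X → no win
col 4: drop X → no win
col 5: drop X → WIN!
col 6: drop X → no win

Answer: 5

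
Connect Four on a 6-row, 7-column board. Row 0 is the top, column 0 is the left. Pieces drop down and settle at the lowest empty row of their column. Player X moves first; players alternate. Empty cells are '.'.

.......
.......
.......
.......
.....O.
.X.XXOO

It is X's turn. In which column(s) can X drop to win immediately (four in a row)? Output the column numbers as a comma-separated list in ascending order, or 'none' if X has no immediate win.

Answer: 2

Derivation:
col 0: drop X → no win
col 1: drop X → no win
col 2: drop X → WIN!
col 3: drop X → no win
col 4: drop X → no win
col 5: drop X → no win
col 6: drop X → no win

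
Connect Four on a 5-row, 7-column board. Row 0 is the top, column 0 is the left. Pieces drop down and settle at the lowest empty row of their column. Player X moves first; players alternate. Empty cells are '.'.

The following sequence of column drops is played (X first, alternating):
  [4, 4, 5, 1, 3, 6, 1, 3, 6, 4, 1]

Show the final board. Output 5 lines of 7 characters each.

Answer: .......
.......
.X..O..
.X.OO.X
.O.XXXO

Derivation:
Move 1: X drops in col 4, lands at row 4
Move 2: O drops in col 4, lands at row 3
Move 3: X drops in col 5, lands at row 4
Move 4: O drops in col 1, lands at row 4
Move 5: X drops in col 3, lands at row 4
Move 6: O drops in col 6, lands at row 4
Move 7: X drops in col 1, lands at row 3
Move 8: O drops in col 3, lands at row 3
Move 9: X drops in col 6, lands at row 3
Move 10: O drops in col 4, lands at row 2
Move 11: X drops in col 1, lands at row 2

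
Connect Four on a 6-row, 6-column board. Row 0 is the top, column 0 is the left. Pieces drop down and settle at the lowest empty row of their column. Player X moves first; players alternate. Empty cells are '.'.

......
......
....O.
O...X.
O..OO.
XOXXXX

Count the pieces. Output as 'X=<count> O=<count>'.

X=6 O=6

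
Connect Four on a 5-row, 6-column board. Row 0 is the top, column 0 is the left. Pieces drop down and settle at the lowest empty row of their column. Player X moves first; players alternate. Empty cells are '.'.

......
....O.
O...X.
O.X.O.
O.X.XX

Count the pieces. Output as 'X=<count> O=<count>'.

X=5 O=5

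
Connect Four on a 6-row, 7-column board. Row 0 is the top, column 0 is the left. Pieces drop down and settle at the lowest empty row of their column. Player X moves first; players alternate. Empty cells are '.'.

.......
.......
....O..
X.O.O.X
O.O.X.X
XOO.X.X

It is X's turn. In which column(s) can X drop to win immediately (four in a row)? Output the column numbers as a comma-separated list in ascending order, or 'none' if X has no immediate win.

col 0: drop X → no win
col 1: drop X → no win
col 2: drop X → no win
col 3: drop X → no win
col 4: drop X → no win
col 5: drop X → no win
col 6: drop X → WIN!

Answer: 6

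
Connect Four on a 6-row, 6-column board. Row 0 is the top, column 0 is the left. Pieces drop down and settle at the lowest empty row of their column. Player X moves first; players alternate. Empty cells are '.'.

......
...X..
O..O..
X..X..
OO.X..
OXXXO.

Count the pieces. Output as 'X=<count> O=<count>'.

X=7 O=6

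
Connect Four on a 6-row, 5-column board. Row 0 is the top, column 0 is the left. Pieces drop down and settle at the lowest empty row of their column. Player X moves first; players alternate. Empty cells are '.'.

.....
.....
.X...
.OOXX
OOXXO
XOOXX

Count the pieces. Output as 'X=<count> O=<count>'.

X=8 O=7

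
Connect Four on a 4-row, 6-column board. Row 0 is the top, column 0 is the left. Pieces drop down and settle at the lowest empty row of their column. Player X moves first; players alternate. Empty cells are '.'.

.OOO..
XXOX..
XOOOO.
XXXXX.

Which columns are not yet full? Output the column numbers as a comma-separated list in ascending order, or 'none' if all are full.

col 0: top cell = '.' → open
col 1: top cell = 'O' → FULL
col 2: top cell = 'O' → FULL
col 3: top cell = 'O' → FULL
col 4: top cell = '.' → open
col 5: top cell = '.' → open

Answer: 0,4,5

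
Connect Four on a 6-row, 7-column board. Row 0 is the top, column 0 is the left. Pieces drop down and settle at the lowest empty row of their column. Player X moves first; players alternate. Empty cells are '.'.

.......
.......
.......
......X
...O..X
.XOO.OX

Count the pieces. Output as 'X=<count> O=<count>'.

X=4 O=4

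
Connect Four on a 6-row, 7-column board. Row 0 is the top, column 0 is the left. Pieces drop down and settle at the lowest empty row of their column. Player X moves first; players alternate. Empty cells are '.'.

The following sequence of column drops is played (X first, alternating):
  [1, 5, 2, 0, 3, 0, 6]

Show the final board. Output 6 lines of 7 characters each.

Move 1: X drops in col 1, lands at row 5
Move 2: O drops in col 5, lands at row 5
Move 3: X drops in col 2, lands at row 5
Move 4: O drops in col 0, lands at row 5
Move 5: X drops in col 3, lands at row 5
Move 6: O drops in col 0, lands at row 4
Move 7: X drops in col 6, lands at row 5

Answer: .......
.......
.......
.......
O......
OXXX.OX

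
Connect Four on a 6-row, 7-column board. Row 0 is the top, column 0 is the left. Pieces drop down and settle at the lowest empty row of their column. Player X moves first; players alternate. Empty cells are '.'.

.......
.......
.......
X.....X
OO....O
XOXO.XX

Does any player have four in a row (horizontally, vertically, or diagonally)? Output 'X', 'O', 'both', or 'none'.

none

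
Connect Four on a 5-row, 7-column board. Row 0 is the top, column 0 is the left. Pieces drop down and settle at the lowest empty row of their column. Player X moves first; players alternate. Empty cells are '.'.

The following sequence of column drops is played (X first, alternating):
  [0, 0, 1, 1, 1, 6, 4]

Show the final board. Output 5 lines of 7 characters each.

Move 1: X drops in col 0, lands at row 4
Move 2: O drops in col 0, lands at row 3
Move 3: X drops in col 1, lands at row 4
Move 4: O drops in col 1, lands at row 3
Move 5: X drops in col 1, lands at row 2
Move 6: O drops in col 6, lands at row 4
Move 7: X drops in col 4, lands at row 4

Answer: .......
.......
.X.....
OO.....
XX..X.O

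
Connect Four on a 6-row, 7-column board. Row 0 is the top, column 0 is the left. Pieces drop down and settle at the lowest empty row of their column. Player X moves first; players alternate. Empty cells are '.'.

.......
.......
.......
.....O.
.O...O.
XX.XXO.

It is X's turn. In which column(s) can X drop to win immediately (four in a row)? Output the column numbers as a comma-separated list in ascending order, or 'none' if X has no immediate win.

Answer: 2

Derivation:
col 0: drop X → no win
col 1: drop X → no win
col 2: drop X → WIN!
col 3: drop X → no win
col 4: drop X → no win
col 5: drop X → no win
col 6: drop X → no win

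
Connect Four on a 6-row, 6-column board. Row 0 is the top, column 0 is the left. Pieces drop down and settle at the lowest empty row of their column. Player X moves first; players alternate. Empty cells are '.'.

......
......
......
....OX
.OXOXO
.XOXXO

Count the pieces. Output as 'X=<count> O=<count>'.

X=6 O=6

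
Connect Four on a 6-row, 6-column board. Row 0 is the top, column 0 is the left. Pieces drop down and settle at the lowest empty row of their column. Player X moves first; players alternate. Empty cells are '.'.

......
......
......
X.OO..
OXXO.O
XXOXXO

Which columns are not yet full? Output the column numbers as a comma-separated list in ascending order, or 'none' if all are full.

Answer: 0,1,2,3,4,5

Derivation:
col 0: top cell = '.' → open
col 1: top cell = '.' → open
col 2: top cell = '.' → open
col 3: top cell = '.' → open
col 4: top cell = '.' → open
col 5: top cell = '.' → open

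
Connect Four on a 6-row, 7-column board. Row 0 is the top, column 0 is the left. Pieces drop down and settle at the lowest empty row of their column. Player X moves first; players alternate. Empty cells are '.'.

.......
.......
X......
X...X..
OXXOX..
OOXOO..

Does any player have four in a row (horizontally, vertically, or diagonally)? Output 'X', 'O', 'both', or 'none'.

none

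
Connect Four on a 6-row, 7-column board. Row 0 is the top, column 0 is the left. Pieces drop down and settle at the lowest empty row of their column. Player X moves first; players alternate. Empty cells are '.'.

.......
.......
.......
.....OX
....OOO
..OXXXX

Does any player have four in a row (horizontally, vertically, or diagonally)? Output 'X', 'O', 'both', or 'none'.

X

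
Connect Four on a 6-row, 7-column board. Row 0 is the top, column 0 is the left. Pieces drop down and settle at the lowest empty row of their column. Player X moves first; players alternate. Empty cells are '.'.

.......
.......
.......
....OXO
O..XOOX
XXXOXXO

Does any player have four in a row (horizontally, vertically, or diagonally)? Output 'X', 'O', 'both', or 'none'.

none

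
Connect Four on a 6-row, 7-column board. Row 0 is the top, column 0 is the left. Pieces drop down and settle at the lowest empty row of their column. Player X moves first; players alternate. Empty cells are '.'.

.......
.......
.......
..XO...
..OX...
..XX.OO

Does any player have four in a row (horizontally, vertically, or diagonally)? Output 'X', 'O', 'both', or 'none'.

none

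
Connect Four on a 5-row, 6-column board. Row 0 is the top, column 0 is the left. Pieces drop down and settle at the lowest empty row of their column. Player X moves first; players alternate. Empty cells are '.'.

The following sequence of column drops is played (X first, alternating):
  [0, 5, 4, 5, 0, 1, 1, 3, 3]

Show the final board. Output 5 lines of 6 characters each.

Answer: ......
......
......
XX.X.O
XO.OXO

Derivation:
Move 1: X drops in col 0, lands at row 4
Move 2: O drops in col 5, lands at row 4
Move 3: X drops in col 4, lands at row 4
Move 4: O drops in col 5, lands at row 3
Move 5: X drops in col 0, lands at row 3
Move 6: O drops in col 1, lands at row 4
Move 7: X drops in col 1, lands at row 3
Move 8: O drops in col 3, lands at row 4
Move 9: X drops in col 3, lands at row 3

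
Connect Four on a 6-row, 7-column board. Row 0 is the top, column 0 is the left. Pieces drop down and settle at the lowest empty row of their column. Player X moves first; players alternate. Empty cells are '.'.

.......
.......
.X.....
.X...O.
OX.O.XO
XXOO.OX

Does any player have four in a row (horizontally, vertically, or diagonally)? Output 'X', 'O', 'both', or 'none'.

X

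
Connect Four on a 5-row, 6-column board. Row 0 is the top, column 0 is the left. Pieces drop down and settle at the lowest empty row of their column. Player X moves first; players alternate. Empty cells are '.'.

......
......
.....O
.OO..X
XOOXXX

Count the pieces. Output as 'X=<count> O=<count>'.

X=5 O=5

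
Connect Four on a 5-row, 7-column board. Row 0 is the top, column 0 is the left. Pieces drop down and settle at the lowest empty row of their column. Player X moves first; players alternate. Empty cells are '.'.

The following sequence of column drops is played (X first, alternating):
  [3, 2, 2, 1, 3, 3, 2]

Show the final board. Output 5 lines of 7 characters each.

Move 1: X drops in col 3, lands at row 4
Move 2: O drops in col 2, lands at row 4
Move 3: X drops in col 2, lands at row 3
Move 4: O drops in col 1, lands at row 4
Move 5: X drops in col 3, lands at row 3
Move 6: O drops in col 3, lands at row 2
Move 7: X drops in col 2, lands at row 2

Answer: .......
.......
..XO...
..XX...
.OOX...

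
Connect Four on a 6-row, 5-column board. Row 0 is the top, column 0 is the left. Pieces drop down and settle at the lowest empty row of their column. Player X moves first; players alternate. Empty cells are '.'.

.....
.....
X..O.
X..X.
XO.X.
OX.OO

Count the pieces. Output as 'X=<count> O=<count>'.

X=6 O=5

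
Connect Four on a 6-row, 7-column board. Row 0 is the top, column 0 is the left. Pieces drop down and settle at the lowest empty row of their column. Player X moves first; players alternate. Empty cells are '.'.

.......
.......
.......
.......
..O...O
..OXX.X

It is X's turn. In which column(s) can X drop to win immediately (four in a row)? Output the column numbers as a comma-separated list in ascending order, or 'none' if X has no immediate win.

col 0: drop X → no win
col 1: drop X → no win
col 2: drop X → no win
col 3: drop X → no win
col 4: drop X → no win
col 5: drop X → WIN!
col 6: drop X → no win

Answer: 5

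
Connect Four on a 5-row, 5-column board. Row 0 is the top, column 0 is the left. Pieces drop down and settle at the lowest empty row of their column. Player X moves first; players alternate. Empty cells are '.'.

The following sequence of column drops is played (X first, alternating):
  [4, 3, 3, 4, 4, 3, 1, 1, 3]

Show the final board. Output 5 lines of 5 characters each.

Answer: .....
...X.
...OX
.O.XO
.X.OX

Derivation:
Move 1: X drops in col 4, lands at row 4
Move 2: O drops in col 3, lands at row 4
Move 3: X drops in col 3, lands at row 3
Move 4: O drops in col 4, lands at row 3
Move 5: X drops in col 4, lands at row 2
Move 6: O drops in col 3, lands at row 2
Move 7: X drops in col 1, lands at row 4
Move 8: O drops in col 1, lands at row 3
Move 9: X drops in col 3, lands at row 1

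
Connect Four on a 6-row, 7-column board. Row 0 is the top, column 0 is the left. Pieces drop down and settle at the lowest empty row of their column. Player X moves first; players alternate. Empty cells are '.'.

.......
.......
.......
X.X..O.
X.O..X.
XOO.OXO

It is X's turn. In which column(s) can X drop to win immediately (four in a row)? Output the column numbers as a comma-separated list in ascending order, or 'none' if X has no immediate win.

col 0: drop X → WIN!
col 1: drop X → no win
col 2: drop X → no win
col 3: drop X → no win
col 4: drop X → no win
col 5: drop X → no win
col 6: drop X → no win

Answer: 0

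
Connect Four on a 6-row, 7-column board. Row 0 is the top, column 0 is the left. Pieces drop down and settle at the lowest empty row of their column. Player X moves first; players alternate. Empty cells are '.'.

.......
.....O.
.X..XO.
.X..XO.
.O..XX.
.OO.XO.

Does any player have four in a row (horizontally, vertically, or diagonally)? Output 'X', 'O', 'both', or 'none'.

X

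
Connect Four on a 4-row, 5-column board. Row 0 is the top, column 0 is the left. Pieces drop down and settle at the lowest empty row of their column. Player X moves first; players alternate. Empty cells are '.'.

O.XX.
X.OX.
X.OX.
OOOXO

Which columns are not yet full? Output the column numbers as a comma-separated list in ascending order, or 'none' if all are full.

Answer: 1,4

Derivation:
col 0: top cell = 'O' → FULL
col 1: top cell = '.' → open
col 2: top cell = 'X' → FULL
col 3: top cell = 'X' → FULL
col 4: top cell = '.' → open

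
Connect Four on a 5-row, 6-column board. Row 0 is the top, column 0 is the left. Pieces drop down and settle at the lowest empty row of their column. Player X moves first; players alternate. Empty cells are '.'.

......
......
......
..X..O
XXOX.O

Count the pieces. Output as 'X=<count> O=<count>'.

X=4 O=3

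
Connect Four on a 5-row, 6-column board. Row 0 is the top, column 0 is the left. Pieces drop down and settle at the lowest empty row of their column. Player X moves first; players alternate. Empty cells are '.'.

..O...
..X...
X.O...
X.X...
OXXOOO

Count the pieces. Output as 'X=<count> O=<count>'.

X=6 O=6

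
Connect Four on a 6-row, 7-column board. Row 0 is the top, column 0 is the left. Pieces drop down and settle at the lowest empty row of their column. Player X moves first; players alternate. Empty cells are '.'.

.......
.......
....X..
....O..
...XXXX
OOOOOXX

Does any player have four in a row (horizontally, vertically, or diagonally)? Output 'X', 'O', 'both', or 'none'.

both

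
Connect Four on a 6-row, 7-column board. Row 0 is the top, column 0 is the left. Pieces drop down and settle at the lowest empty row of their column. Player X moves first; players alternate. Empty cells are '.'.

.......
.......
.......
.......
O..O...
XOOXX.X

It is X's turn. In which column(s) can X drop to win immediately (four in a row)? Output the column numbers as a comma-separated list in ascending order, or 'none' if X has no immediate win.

Answer: 5

Derivation:
col 0: drop X → no win
col 1: drop X → no win
col 2: drop X → no win
col 3: drop X → no win
col 4: drop X → no win
col 5: drop X → WIN!
col 6: drop X → no win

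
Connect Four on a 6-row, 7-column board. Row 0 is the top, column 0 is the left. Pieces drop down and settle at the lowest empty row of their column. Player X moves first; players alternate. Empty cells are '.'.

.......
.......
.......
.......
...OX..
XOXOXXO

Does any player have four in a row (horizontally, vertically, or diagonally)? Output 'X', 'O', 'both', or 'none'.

none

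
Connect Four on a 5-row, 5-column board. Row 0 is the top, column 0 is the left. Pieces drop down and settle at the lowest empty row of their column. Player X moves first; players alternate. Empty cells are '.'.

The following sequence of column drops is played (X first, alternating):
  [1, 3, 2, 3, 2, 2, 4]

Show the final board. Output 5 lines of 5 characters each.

Answer: .....
.....
..O..
..XO.
.XXOX

Derivation:
Move 1: X drops in col 1, lands at row 4
Move 2: O drops in col 3, lands at row 4
Move 3: X drops in col 2, lands at row 4
Move 4: O drops in col 3, lands at row 3
Move 5: X drops in col 2, lands at row 3
Move 6: O drops in col 2, lands at row 2
Move 7: X drops in col 4, lands at row 4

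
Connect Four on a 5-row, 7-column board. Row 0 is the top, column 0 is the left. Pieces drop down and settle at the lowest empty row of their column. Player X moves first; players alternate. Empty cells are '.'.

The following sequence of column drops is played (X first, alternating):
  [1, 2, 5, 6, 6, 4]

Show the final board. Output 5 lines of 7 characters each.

Answer: .......
.......
.......
......X
.XO.OXO

Derivation:
Move 1: X drops in col 1, lands at row 4
Move 2: O drops in col 2, lands at row 4
Move 3: X drops in col 5, lands at row 4
Move 4: O drops in col 6, lands at row 4
Move 5: X drops in col 6, lands at row 3
Move 6: O drops in col 4, lands at row 4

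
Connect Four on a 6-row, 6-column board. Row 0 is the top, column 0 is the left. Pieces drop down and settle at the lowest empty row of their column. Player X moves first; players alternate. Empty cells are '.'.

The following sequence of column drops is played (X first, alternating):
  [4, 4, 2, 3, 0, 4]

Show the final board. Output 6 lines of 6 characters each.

Move 1: X drops in col 4, lands at row 5
Move 2: O drops in col 4, lands at row 4
Move 3: X drops in col 2, lands at row 5
Move 4: O drops in col 3, lands at row 5
Move 5: X drops in col 0, lands at row 5
Move 6: O drops in col 4, lands at row 3

Answer: ......
......
......
....O.
....O.
X.XOX.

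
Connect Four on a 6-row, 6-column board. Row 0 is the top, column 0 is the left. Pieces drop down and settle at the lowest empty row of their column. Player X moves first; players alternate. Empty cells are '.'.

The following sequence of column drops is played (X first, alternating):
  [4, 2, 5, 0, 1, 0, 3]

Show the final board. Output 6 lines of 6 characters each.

Move 1: X drops in col 4, lands at row 5
Move 2: O drops in col 2, lands at row 5
Move 3: X drops in col 5, lands at row 5
Move 4: O drops in col 0, lands at row 5
Move 5: X drops in col 1, lands at row 5
Move 6: O drops in col 0, lands at row 4
Move 7: X drops in col 3, lands at row 5

Answer: ......
......
......
......
O.....
OXOXXX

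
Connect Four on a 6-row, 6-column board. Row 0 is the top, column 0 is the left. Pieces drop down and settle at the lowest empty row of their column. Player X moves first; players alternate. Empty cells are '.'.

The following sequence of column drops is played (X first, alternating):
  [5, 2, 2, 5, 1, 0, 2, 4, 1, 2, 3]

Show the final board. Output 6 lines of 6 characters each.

Answer: ......
......
..O...
..X...
.XX..O
OXOXOX

Derivation:
Move 1: X drops in col 5, lands at row 5
Move 2: O drops in col 2, lands at row 5
Move 3: X drops in col 2, lands at row 4
Move 4: O drops in col 5, lands at row 4
Move 5: X drops in col 1, lands at row 5
Move 6: O drops in col 0, lands at row 5
Move 7: X drops in col 2, lands at row 3
Move 8: O drops in col 4, lands at row 5
Move 9: X drops in col 1, lands at row 4
Move 10: O drops in col 2, lands at row 2
Move 11: X drops in col 3, lands at row 5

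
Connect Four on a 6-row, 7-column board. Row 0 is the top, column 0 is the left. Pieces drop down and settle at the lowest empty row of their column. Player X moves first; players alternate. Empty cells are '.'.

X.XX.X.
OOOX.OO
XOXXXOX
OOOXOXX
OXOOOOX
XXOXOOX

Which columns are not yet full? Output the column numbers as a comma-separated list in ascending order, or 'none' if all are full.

col 0: top cell = 'X' → FULL
col 1: top cell = '.' → open
col 2: top cell = 'X' → FULL
col 3: top cell = 'X' → FULL
col 4: top cell = '.' → open
col 5: top cell = 'X' → FULL
col 6: top cell = '.' → open

Answer: 1,4,6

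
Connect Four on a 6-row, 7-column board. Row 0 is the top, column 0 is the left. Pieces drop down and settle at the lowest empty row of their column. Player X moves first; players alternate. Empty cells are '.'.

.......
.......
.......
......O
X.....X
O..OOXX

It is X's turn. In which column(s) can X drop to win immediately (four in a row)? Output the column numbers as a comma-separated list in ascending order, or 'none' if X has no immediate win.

Answer: none

Derivation:
col 0: drop X → no win
col 1: drop X → no win
col 2: drop X → no win
col 3: drop X → no win
col 4: drop X → no win
col 5: drop X → no win
col 6: drop X → no win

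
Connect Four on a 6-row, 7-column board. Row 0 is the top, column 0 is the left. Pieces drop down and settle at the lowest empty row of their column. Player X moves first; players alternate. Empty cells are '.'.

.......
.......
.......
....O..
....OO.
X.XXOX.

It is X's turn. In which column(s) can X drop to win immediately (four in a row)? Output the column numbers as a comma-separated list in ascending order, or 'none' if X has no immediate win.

col 0: drop X → no win
col 1: drop X → WIN!
col 2: drop X → no win
col 3: drop X → no win
col 4: drop X → no win
col 5: drop X → no win
col 6: drop X → no win

Answer: 1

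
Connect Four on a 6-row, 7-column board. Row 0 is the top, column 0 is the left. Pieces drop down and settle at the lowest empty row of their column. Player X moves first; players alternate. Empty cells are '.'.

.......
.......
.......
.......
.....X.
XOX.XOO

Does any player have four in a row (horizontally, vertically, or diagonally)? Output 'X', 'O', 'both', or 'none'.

none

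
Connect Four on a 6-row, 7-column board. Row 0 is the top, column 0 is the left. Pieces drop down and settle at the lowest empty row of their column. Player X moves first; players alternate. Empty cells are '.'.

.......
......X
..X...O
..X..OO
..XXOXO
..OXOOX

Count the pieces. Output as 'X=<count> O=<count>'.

X=8 O=8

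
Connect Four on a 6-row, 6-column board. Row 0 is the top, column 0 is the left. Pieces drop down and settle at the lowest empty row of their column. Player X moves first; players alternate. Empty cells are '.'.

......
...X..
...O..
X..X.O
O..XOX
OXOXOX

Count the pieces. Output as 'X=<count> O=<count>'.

X=8 O=7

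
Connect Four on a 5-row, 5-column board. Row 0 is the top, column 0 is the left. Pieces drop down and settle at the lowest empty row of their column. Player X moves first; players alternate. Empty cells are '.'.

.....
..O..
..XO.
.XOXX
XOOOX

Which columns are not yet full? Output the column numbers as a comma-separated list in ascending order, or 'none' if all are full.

col 0: top cell = '.' → open
col 1: top cell = '.' → open
col 2: top cell = '.' → open
col 3: top cell = '.' → open
col 4: top cell = '.' → open

Answer: 0,1,2,3,4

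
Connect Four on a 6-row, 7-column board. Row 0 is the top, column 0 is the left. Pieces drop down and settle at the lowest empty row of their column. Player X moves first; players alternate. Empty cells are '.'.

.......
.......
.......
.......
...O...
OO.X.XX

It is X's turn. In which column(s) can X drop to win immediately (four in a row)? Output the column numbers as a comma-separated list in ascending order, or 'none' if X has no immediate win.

Answer: 4

Derivation:
col 0: drop X → no win
col 1: drop X → no win
col 2: drop X → no win
col 3: drop X → no win
col 4: drop X → WIN!
col 5: drop X → no win
col 6: drop X → no win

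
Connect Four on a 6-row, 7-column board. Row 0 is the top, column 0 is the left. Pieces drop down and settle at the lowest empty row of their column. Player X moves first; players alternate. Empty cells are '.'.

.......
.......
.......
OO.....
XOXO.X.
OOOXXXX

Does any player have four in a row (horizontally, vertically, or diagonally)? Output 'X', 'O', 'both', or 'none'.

X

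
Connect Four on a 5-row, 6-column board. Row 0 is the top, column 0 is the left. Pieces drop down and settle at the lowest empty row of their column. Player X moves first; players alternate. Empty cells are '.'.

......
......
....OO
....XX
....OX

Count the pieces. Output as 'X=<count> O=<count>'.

X=3 O=3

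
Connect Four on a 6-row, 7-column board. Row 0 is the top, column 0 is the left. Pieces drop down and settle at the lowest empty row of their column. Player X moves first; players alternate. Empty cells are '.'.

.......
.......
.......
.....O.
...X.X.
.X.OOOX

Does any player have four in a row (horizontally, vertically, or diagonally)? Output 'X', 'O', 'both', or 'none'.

none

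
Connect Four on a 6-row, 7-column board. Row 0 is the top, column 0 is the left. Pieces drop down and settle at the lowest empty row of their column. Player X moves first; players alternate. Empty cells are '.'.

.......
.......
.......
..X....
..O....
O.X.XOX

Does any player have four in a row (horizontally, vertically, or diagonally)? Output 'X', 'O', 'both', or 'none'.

none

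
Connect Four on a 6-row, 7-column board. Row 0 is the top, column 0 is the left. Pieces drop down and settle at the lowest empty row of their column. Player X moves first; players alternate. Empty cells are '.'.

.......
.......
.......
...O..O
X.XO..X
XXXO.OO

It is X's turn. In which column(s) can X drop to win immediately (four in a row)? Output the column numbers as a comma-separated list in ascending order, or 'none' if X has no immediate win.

Answer: none

Derivation:
col 0: drop X → no win
col 1: drop X → no win
col 2: drop X → no win
col 3: drop X → no win
col 4: drop X → no win
col 5: drop X → no win
col 6: drop X → no win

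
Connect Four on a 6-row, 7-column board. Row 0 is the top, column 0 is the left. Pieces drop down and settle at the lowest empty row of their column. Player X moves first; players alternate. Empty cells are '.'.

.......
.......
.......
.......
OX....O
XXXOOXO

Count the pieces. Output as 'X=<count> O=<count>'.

X=5 O=5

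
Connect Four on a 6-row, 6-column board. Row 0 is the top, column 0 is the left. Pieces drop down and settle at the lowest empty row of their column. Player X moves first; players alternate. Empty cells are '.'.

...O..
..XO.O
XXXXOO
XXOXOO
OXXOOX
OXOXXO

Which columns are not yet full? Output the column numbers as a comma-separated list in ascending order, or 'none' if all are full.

Answer: 0,1,2,4,5

Derivation:
col 0: top cell = '.' → open
col 1: top cell = '.' → open
col 2: top cell = '.' → open
col 3: top cell = 'O' → FULL
col 4: top cell = '.' → open
col 5: top cell = '.' → open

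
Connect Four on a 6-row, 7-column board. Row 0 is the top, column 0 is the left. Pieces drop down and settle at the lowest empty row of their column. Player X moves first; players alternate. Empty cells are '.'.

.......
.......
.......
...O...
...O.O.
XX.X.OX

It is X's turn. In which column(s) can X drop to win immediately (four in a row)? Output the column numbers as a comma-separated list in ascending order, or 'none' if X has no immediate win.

Answer: 2

Derivation:
col 0: drop X → no win
col 1: drop X → no win
col 2: drop X → WIN!
col 3: drop X → no win
col 4: drop X → no win
col 5: drop X → no win
col 6: drop X → no win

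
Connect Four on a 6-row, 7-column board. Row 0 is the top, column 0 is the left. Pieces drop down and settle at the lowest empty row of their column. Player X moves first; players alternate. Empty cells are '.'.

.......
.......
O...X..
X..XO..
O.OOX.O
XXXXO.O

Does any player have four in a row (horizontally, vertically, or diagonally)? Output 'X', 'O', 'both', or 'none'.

X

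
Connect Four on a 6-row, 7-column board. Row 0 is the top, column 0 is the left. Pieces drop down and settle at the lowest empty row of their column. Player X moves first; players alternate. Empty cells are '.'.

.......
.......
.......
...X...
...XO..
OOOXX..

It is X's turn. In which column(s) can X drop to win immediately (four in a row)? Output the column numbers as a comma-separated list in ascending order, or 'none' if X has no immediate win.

Answer: 3

Derivation:
col 0: drop X → no win
col 1: drop X → no win
col 2: drop X → no win
col 3: drop X → WIN!
col 4: drop X → no win
col 5: drop X → no win
col 6: drop X → no win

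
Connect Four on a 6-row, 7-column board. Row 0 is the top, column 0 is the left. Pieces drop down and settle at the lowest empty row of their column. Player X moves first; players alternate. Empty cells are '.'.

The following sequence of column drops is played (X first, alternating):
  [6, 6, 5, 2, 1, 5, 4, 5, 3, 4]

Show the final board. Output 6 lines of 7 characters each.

Answer: .......
.......
.......
.....O.
....OOO
.XOXXXX

Derivation:
Move 1: X drops in col 6, lands at row 5
Move 2: O drops in col 6, lands at row 4
Move 3: X drops in col 5, lands at row 5
Move 4: O drops in col 2, lands at row 5
Move 5: X drops in col 1, lands at row 5
Move 6: O drops in col 5, lands at row 4
Move 7: X drops in col 4, lands at row 5
Move 8: O drops in col 5, lands at row 3
Move 9: X drops in col 3, lands at row 5
Move 10: O drops in col 4, lands at row 4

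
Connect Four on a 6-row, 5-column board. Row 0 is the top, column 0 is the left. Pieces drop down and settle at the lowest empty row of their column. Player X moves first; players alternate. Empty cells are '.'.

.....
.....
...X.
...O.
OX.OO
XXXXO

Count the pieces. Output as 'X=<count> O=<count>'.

X=6 O=5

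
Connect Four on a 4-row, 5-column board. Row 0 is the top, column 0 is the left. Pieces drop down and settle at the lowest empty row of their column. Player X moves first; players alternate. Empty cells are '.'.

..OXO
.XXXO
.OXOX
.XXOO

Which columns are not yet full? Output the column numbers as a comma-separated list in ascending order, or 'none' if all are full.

col 0: top cell = '.' → open
col 1: top cell = '.' → open
col 2: top cell = 'O' → FULL
col 3: top cell = 'X' → FULL
col 4: top cell = 'O' → FULL

Answer: 0,1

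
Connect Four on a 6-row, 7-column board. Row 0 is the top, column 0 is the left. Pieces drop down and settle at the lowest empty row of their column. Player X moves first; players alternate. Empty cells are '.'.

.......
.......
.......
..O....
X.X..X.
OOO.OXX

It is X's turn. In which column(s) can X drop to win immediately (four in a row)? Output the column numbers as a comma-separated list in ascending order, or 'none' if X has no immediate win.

col 0: drop X → no win
col 1: drop X → no win
col 2: drop X → no win
col 3: drop X → no win
col 4: drop X → no win
col 5: drop X → no win
col 6: drop X → no win

Answer: none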